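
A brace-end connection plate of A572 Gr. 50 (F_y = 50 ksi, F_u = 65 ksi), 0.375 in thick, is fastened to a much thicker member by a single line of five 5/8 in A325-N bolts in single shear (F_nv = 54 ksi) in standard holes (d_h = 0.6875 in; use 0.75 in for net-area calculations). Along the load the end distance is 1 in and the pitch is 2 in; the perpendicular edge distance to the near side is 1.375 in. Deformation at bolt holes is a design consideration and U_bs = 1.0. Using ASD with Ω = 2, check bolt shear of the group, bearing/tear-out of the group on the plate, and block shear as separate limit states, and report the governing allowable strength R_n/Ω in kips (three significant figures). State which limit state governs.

41.4 kips (bolt shear governs)

Bolt shear: A_b = π·0.625²/4 = 0.3068 in²; R_n = 54 × 0.3068 × 5 × 1 = 82.83 kips → 82.83 / 2 = 41.4 kips.
Bearing: edge l_c = 0.6562, r_n = 19.2 kips; interior l_c = 1.312, r_n = 36.56 kips; R_n = 19.2 + 4·36.56 = 165.4 kips → 82.7 kips.
Block shear: A_gv = 3.375, A_nv = 2.109, A_nt = 0.375 in²; R_n = min(0.6F_uA_nv, 0.6F_yA_gv) + U_bs·F_u·A_nt = 106.6 kips → 53.3 kips.
Bolt shear governs: 41.4 kips.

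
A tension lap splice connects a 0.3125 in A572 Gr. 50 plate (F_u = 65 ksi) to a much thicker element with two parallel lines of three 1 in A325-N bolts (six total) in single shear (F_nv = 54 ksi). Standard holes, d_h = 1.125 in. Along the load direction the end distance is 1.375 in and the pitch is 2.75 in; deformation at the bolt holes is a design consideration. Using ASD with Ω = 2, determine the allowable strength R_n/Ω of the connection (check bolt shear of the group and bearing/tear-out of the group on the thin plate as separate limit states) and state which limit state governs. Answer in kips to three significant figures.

Bolt shear: A_b = π·1²/4 = 0.7854 in²; R_n = 54 × 0.7854 × 6 × 1 = 254.5 kips → 254.5 / 2 = 127 kips.
Bearing (1.2 l_c t F_u ≤ 2.4 d t F_u): upper limit = 2.4·1·0.3125·65 = 48.75 kips.
  Edge l_c = 1.375 − 1.125/2 = 0.8125 → r_n = 19.8 kips; interior l_c = 2.75 − 1.125 = 1.625 → r_n = 39.61 kips.
  R_n,bearing = 2·19.8 + 4·39.61 = 198 kips → 198 / 2 = 99 kips.
Bearing governs: 99 kips.

99 kips (bearing governs)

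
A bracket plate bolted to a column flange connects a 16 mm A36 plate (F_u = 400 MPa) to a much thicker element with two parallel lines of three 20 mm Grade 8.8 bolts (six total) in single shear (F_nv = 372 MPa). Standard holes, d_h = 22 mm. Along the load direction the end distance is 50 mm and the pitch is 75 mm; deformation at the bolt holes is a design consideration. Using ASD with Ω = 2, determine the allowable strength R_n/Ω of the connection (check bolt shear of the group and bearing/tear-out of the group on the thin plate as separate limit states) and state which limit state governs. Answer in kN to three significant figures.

351 kN (bolt shear governs)

Bolt shear: A_b = π·20²/4 = 314.2 mm²; R_n = 372 × 314.2 × 6 × 1 / 1000 = 701.2 kN → 701.2 / 2 = 351 kN.
Bearing (1.2 l_c t F_u ≤ 2.4 d t F_u): upper limit = 2.4·20·16·400 / 1000 = 307.2 kN.
  Edge l_c = 50 − 22/2 = 39 → r_n = 299.5 kN; interior l_c = 75 − 22 = 53 → r_n = 307.2 kN.
  R_n,bearing = 2·299.5 + 4·307.2 = 1828 kN → 1828 / 2 = 914 kN.
Bolt shear governs: 351 kN.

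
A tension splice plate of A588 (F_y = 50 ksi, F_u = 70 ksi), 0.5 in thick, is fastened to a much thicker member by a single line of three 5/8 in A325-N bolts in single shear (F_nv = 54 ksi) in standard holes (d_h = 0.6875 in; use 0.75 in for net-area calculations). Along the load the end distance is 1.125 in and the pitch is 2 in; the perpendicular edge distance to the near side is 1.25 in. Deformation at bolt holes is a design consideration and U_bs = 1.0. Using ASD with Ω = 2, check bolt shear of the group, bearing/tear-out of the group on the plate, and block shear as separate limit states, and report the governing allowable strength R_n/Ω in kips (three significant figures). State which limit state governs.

24.9 kips (bolt shear governs)

Bolt shear: A_b = π·0.625²/4 = 0.3068 in²; R_n = 54 × 0.3068 × 3 × 1 = 49.7 kips → 49.7 / 2 = 24.9 kips.
Bearing: edge l_c = 0.7812, r_n = 32.81 kips; interior l_c = 1.312, r_n = 52.5 kips; R_n = 32.81 + 2·52.5 = 137.8 kips → 68.9 kips.
Block shear: A_gv = 2.562, A_nv = 1.625, A_nt = 0.4375 in²; R_n = min(0.6F_uA_nv, 0.6F_yA_gv) + U_bs·F_u·A_nt = 98.88 kips → 49.4 kips.
Bolt shear governs: 24.9 kips.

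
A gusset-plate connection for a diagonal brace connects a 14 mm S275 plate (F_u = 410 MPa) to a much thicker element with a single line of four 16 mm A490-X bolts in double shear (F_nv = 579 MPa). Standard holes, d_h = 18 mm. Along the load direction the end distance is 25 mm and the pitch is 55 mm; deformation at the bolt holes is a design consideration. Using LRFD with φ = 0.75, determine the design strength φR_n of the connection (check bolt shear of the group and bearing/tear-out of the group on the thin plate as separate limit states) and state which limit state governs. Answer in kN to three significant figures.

579 kN (bearing governs)

Bolt shear: A_b = π·16²/4 = 201.1 mm²; R_n = 579 × 201.1 × 4 × 2 / 1000 = 931.3 kN → 0.75 × 931.3 = 698 kN.
Bearing (1.2 l_c t F_u ≤ 2.4 d t F_u): upper limit = 2.4·16·14·410 / 1000 = 220.4 kN.
  Edge l_c = 25 − 18/2 = 16 → r_n = 110.2 kN; interior l_c = 55 − 18 = 37 → r_n = 220.4 kN.
  R_n,bearing = 1·110.2 + 3·220.4 = 771.5 kN → 0.75 × 771.5 = 579 kN.
Bearing governs: 579 kN.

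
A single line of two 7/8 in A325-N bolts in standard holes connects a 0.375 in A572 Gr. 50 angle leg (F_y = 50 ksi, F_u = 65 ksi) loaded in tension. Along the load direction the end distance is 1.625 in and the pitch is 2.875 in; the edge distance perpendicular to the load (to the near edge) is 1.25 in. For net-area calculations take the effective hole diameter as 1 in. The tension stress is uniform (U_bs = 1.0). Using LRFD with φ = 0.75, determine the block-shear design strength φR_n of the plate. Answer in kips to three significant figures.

Shear plane L_v = 1.625 + 1·2.875 = 4.5 in; A_gv = 4.5 × 0.375 = 1.688 in².
A_nv = (4.5 − 1.5·1) × 0.375 = 1.125 in².
A_nt = (1.25 − 0.5·1) × 0.375 = 0.2812 in².
0.6 F_u A_nv = 43.88 kips; 0.6 F_y A_gv = 50.62 kips → shear rupture governs the shear term.
R_n = 43.88 + 1.0 × 65 × 0.2812 = 62.16 kips.
Design strength φR_n = 0.75 × 62.16 = 46.6 kips.

46.6 kips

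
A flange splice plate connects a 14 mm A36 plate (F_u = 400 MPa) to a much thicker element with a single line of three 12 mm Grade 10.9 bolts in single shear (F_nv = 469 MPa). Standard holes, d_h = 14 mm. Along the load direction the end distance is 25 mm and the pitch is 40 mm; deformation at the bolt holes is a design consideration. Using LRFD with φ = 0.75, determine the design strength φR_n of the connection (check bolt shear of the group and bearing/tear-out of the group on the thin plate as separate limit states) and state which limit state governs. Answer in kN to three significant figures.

Bolt shear: A_b = π·12²/4 = 113.1 mm²; R_n = 469 × 113.1 × 3 × 1 / 1000 = 159.1 kN → 0.75 × 159.1 = 119 kN.
Bearing (1.2 l_c t F_u ≤ 2.4 d t F_u): upper limit = 2.4·12·14·400 / 1000 = 161.3 kN.
  Edge l_c = 25 − 14/2 = 18 → r_n = 121 kN; interior l_c = 40 − 14 = 26 → r_n = 161.3 kN.
  R_n,bearing = 1·121 + 2·161.3 = 443.5 kN → 0.75 × 443.5 = 333 kN.
Bolt shear governs: 119 kN.

119 kN (bolt shear governs)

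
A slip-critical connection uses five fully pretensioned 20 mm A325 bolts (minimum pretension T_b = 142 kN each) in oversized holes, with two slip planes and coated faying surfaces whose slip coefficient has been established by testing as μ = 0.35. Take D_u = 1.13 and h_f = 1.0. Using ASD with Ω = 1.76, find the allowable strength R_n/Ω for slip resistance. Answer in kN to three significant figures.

319 kN

R_n = μ · D_u · h_f · T_b · n_s · n_b = 0.35 × 1.13 × 1.0 × 142 × 2 × 5 = 561.6 kN.
Allowable strength R_n/Ω = 561.6 / 1.76 = 319 kN.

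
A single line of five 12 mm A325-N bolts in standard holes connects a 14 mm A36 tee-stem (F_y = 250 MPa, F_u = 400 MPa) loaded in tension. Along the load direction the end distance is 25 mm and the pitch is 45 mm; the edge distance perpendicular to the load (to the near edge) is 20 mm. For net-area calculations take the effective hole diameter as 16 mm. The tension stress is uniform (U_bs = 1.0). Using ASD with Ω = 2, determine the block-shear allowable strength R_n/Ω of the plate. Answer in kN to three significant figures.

249 kN

Shear plane L_v = 25 + 4·45 = 205 mm; A_gv = 205 × 14 = 2870 mm².
A_nv = (205 − 4.5·16) × 14 = 1862 mm².
A_nt = (20 − 0.5·16) × 14 = 168 mm².
0.6 F_u A_nv = 446.9 kN; 0.6 F_y A_gv = 430.5 kN → shear yielding governs the shear term.
R_n = 430.5 + 1.0 × 400 × 168 / 1000 = 497.7 kN.
Allowable strength R_n/Ω = 497.7 / 2 = 249 kN.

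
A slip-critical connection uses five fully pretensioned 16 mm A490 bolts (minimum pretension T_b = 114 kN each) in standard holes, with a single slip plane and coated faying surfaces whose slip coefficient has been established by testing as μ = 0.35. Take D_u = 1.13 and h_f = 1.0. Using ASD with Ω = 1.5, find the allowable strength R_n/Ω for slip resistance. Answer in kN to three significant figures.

150 kN

R_n = μ · D_u · h_f · T_b · n_s · n_b = 0.35 × 1.13 × 1.0 × 114 × 1 × 5 = 225.4 kN.
Allowable strength R_n/Ω = 225.4 / 1.5 = 150 kN.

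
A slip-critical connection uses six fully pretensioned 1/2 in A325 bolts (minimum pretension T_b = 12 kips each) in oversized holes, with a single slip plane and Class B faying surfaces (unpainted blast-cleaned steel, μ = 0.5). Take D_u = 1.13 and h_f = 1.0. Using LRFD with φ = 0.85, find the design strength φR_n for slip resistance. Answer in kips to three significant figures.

R_n = μ · D_u · h_f · T_b · n_s · n_b = 0.5 × 1.13 × 1.0 × 12 × 1 × 6 = 40.68 kips.
Design strength φR_n = 0.85 × 40.68 = 34.6 kips.

34.6 kips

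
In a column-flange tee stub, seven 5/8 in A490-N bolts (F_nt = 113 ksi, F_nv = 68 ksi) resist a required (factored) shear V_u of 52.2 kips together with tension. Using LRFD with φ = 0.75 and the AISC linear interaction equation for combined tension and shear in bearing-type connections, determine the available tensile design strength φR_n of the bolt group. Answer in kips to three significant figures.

A_b = π·0.625²/4 = 0.3068 in²; f_rv = 52.2 / (7 × 0.3068) = 24.31 ksi.
F'_nt = 1.3 F_nt − (F_nt / φF_nv) f_rv = 1.3·113 − (113/(0.75·68))·24.31 = 93.04 ksi, capped at F_nt → F'_nt = 93.04 ksi.
R_n = F'_nt · A_b · n = 93.04 × 0.3068 × 7 = 199.8 kips.
Design strength φR_n = 0.75 × 199.8 = 150 kips.

150 kips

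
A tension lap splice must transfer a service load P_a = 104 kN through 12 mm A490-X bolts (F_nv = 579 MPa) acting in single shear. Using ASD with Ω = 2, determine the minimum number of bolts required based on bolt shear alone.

4 bolts

A_b = π·12²/4 = 113.1 mm².
Per-bolt allowable strength R_n/Ω = 579 × 113.1 × 1 / 1000 / 2 = 32.74 kN.
n ≥ 104 / 32.74 = 3.176 → use 4 bolts.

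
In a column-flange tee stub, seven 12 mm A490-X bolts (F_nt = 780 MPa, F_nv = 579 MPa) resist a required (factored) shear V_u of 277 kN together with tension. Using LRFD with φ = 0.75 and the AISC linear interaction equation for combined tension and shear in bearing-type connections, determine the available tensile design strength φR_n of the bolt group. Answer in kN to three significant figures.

229 kN

A_b = π·12²/4 = 113.1 mm²; f_rv = 277 × 1000 / (7 × 113.1) = 349.9 MPa.
F'_nt = 1.3 F_nt − (F_nt / φF_nv) f_rv = 1.3·780 − (780/(0.75·579))·349.9 = 385.5 MPa, capped at F_nt → F'_nt = 385.5 MPa.
R_n = F'_nt · A_b · n = 385.5 × 113.1 × 7 / 1000 = 305.2 kN.
Design strength φR_n = 0.75 × 305.2 = 229 kN.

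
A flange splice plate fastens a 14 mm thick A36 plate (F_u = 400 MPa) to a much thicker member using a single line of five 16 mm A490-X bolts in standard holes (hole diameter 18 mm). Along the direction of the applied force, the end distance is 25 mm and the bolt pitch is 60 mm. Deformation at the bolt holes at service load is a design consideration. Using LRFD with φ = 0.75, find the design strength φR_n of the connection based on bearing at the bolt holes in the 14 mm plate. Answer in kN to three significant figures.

Per bolt r_n = 1.2 l_c t F_u ≤ 2.4 d t F_u; upper limit = 2.4 × 16 × 14 × 400 / 1000 = 215 kN.
Edge bolt: l_c = 25 − 18/2 = 16 mm → 1.2 × 16 × 14 × 400 / 1000 = 107.5 → r_n = 107.5 kN.
Interior bolts: l_c = 60 − 18 = 42 mm → 1.2 × 42 × 14 × 400 / 1000 = 282.2 → r_n = 215 kN.
R_n = 1 × 107.5 + 4 × 215 = 967.7 kN.
Design strength φR_n = 0.75 × 967.7 = 726 kN.

726 kN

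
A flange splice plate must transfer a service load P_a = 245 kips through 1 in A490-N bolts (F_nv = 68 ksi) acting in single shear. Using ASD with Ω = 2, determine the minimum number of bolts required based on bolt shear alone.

A_b = π·1²/4 = 0.7854 in².
Per-bolt allowable strength R_n/Ω = 68 × 0.7854 × 1 / 2 = 26.7 kips.
n ≥ 245 / 26.7 = 9.175 → use 10 bolts.

10 bolts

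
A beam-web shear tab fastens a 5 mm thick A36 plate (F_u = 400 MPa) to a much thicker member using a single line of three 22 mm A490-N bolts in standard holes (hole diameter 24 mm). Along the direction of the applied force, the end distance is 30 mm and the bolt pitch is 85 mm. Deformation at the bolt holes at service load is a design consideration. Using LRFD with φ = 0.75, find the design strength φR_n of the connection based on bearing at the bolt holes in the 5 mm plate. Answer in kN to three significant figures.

191 kN

Per bolt r_n = 1.2 l_c t F_u ≤ 2.4 d t F_u; upper limit = 2.4 × 22 × 5 × 400 / 1000 = 105.6 kN.
Edge bolt: l_c = 30 − 24/2 = 18 mm → 1.2 × 18 × 5 × 400 / 1000 = 43.2 → r_n = 43.2 kN.
Interior bolts: l_c = 85 − 24 = 61 mm → 1.2 × 61 × 5 × 400 / 1000 = 146.4 → r_n = 105.6 kN.
R_n = 1 × 43.2 + 2 × 105.6 = 254.4 kN.
Design strength φR_n = 0.75 × 254.4 = 191 kN.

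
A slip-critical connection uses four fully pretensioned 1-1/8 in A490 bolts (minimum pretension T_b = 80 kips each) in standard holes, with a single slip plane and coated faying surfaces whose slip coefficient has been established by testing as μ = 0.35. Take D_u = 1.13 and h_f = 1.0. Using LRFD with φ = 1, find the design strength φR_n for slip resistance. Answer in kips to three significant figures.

R_n = μ · D_u · h_f · T_b · n_s · n_b = 0.35 × 1.13 × 1.0 × 80 × 1 × 4 = 126.6 kips.
Design strength φR_n = 1 × 126.6 = 127 kips.

127 kips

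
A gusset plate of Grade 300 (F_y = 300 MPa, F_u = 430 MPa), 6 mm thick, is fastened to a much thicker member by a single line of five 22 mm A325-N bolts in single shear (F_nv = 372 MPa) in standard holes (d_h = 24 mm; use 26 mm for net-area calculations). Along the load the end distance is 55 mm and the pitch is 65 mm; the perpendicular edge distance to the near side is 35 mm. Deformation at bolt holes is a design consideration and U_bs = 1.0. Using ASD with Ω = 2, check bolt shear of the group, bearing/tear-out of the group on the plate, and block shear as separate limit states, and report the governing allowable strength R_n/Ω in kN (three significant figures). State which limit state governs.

182 kN (block shear governs)

Bolt shear: A_b = π·22²/4 = 380.1 mm²; R_n = 372 × 380.1 × 5 × 1 / 1000 = 707 kN → 707 / 2 = 354 kN.
Bearing: edge l_c = 43, r_n = 133.1 kN; interior l_c = 41, r_n = 126.9 kN; R_n = 133.1 + 4·126.9 = 640.9 kN → 320 kN.
Block shear: A_gv = 1890, A_nv = 1188, A_nt = 132 mm²; R_n = min(0.6F_uA_nv, 0.6F_yA_gv) + U_bs·F_u·A_nt = 363.3 kN → 182 kN.
Block shear governs: 182 kN.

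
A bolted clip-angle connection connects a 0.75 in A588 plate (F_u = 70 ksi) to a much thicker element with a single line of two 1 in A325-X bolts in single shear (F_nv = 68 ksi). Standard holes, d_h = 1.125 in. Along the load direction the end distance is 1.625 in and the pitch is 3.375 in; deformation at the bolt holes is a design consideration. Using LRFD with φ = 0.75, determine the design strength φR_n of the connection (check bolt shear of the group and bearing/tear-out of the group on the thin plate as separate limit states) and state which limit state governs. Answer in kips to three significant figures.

Bolt shear: A_b = π·1²/4 = 0.7854 in²; R_n = 68 × 0.7854 × 2 × 1 = 106.8 kips → 0.75 × 106.8 = 80.1 kips.
Bearing (1.2 l_c t F_u ≤ 2.4 d t F_u): upper limit = 2.4·1·0.75·70 = 126 kips.
  Edge l_c = 1.625 − 1.125/2 = 1.062 → r_n = 66.94 kips; interior l_c = 3.375 − 1.125 = 2.25 → r_n = 126 kips.
  R_n,bearing = 1·66.94 + 1·126 = 192.9 kips → 0.75 × 192.9 = 145 kips.
Bolt shear governs: 80.1 kips.

80.1 kips (bolt shear governs)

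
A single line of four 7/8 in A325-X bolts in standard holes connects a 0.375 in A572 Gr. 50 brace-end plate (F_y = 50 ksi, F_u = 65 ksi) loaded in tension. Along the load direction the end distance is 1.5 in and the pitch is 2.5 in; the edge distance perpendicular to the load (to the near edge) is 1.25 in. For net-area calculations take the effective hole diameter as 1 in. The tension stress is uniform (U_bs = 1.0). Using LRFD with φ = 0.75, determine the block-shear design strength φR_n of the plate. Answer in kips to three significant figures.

74 kips

Shear plane L_v = 1.5 + 3·2.5 = 9 in; A_gv = 9 × 0.375 = 3.375 in².
A_nv = (9 − 3.5·1) × 0.375 = 2.062 in².
A_nt = (1.25 − 0.5·1) × 0.375 = 0.2812 in².
0.6 F_u A_nv = 80.44 kips; 0.6 F_y A_gv = 101.2 kips → shear rupture governs the shear term.
R_n = 80.44 + 1.0 × 65 × 0.2812 = 98.72 kips.
Design strength φR_n = 0.75 × 98.72 = 74 kips.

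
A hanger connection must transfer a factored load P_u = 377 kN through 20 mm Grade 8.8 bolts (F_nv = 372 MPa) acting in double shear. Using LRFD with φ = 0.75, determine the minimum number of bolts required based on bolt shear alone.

A_b = π·20²/4 = 314.2 mm².
Per-bolt design strength φR_n = 0.75 × 372 × 314.2 × 2 / 1000 = 175.3 kN.
n ≥ 377 / 175.3 = 2.151 → use 3 bolts.

3 bolts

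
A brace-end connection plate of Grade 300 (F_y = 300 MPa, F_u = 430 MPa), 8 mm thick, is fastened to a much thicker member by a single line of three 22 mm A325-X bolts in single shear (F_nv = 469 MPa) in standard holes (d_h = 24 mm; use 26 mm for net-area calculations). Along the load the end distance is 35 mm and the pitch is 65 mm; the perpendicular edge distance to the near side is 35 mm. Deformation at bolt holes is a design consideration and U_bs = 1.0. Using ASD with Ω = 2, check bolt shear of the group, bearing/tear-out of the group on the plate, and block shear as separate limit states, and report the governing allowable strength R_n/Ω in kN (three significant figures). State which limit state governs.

Bolt shear: A_b = π·22²/4 = 380.1 mm²; R_n = 469 × 380.1 × 3 × 1 / 1000 = 534.8 kN → 534.8 / 2 = 267 kN.
Bearing: edge l_c = 23, r_n = 94.94 kN; interior l_c = 41, r_n = 169.2 kN; R_n = 94.94 + 2·169.2 = 433.4 kN → 217 kN.
Block shear: A_gv = 1320, A_nv = 800, A_nt = 176 mm²; R_n = min(0.6F_uA_nv, 0.6F_yA_gv) + U_bs·F_u·A_nt = 282.1 kN → 141 kN.
Block shear governs: 141 kN.

141 kN (block shear governs)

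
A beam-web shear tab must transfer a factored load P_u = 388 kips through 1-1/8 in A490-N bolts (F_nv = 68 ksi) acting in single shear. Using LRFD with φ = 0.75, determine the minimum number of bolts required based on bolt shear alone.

A_b = π·1.125²/4 = 0.994 in².
Per-bolt design strength φR_n = 0.75 × 68 × 0.994 × 1 = 50.69 kips.
n ≥ 388 / 50.69 = 7.654 → use 8 bolts.

8 bolts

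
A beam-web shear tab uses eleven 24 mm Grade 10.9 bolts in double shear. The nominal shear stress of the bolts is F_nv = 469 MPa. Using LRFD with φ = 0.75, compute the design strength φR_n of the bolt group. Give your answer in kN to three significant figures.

A_b = π × 24² / 4 = 452.4 mm².
R_n = F_nv · A_b · n · n_s = 469 × 452.4 × 11 × 2 / 1000 = 4668 kN.
Design strength φR_n = 0.75 × 4668 = 3500 kN.

3500 kN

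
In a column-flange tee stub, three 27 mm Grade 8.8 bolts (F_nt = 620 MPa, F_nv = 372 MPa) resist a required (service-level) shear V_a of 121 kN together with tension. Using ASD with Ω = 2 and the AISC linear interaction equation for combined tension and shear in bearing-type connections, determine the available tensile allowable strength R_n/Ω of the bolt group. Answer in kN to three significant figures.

491 kN

A_b = π·27²/4 = 572.6 mm²; f_rv = 121 × 1000 / (3 × 572.6) = 70.44 MPa.
F'_nt = 1.3 F_nt − (Ω F_nt / F_nv) f_rv = 1.3·620 − (2·620/372)·70.44 = 571.2 MPa, capped at F_nt → F'_nt = 571.2 MPa.
R_n = F'_nt · A_b · n = 571.2 × 572.6 × 3 / 1000 = 981.1 kN.
Allowable strength R_n/Ω = 981.1 / 2 = 491 kN.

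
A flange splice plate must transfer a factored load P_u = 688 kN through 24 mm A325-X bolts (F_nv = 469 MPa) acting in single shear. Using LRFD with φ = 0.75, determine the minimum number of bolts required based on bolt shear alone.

A_b = π·24²/4 = 452.4 mm².
Per-bolt design strength φR_n = 0.75 × 469 × 452.4 × 1 / 1000 = 159.1 kN.
n ≥ 688 / 159.1 = 4.324 → use 5 bolts.

5 bolts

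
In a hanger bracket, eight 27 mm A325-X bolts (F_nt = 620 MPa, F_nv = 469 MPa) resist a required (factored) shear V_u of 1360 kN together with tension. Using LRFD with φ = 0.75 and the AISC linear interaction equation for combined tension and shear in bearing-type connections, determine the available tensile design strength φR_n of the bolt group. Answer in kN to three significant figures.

A_b = π·27²/4 = 572.6 mm²; f_rv = 1360 × 1000 / (8 × 572.6) = 296.9 MPa.
F'_nt = 1.3 F_nt − (F_nt / φF_nv) f_rv = 1.3·620 − (620/(0.75·469))·296.9 = 282.7 MPa, capped at F_nt → F'_nt = 282.7 MPa.
R_n = F'_nt · A_b · n = 282.7 × 572.6 × 8 / 1000 = 1295 kN.
Design strength φR_n = 0.75 × 1295 = 971 kN.

971 kN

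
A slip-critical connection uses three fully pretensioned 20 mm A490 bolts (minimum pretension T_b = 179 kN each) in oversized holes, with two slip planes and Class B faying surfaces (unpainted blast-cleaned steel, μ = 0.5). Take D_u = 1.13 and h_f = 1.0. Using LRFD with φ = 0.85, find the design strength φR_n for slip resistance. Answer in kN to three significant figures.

R_n = μ · D_u · h_f · T_b · n_s · n_b = 0.5 × 1.13 × 1.0 × 179 × 2 × 3 = 606.8 kN.
Design strength φR_n = 0.85 × 606.8 = 516 kN.

516 kN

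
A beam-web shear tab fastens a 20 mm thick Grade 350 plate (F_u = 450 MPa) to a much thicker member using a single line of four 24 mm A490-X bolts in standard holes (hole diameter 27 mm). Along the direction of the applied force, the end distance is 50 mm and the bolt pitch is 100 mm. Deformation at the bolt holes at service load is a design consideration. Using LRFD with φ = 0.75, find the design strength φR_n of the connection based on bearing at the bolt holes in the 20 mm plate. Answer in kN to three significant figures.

1460 kN

Per bolt r_n = 1.2 l_c t F_u ≤ 2.4 d t F_u; upper limit = 2.4 × 24 × 20 × 450 / 1000 = 518.4 kN.
Edge bolt: l_c = 50 − 27/2 = 36.5 mm → 1.2 × 36.5 × 20 × 450 / 1000 = 394.2 → r_n = 394.2 kN.
Interior bolts: l_c = 100 − 27 = 73 mm → 1.2 × 73 × 20 × 450 / 1000 = 788.4 → r_n = 518.4 kN.
R_n = 1 × 394.2 + 3 × 518.4 = 1949 kN.
Design strength φR_n = 0.75 × 1949 = 1460 kN.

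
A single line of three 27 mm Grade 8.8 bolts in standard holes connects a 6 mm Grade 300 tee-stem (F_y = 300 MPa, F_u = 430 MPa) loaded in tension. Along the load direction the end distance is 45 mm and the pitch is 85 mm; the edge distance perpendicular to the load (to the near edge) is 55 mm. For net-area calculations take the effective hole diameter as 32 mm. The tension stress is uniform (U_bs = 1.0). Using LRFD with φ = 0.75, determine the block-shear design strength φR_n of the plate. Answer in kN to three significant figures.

Shear plane L_v = 45 + 2·85 = 215 mm; A_gv = 215 × 6 = 1290 mm².
A_nv = (215 − 2.5·32) × 6 = 810 mm².
A_nt = (55 − 0.5·32) × 6 = 234 mm².
0.6 F_u A_nv = 209 kN; 0.6 F_y A_gv = 232.2 kN → shear rupture governs the shear term.
R_n = 209 + 1.0 × 430 × 234 / 1000 = 309.6 kN.
Design strength φR_n = 0.75 × 309.6 = 232 kN.

232 kN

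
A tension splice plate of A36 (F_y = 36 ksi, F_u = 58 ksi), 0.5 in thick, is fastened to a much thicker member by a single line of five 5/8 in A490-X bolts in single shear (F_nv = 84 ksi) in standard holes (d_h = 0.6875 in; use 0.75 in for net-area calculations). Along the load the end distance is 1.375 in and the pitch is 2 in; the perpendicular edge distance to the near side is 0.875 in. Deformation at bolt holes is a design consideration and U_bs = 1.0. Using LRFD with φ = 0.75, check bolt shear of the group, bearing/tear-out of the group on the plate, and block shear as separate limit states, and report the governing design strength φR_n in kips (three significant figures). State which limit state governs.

Bolt shear: A_b = π·0.625²/4 = 0.3068 in²; R_n = 84 × 0.3068 × 5 × 1 = 128.9 kips → 0.75 × 128.9 = 96.6 kips.
Bearing: edge l_c = 1.031, r_n = 35.89 kips; interior l_c = 1.312, r_n = 43.5 kips; R_n = 35.89 + 4·43.5 = 209.9 kips → 157 kips.
Block shear: A_gv = 4.688, A_nv = 3, A_nt = 0.25 in²; R_n = min(0.6F_uA_nv, 0.6F_yA_gv) + U_bs·F_u·A_nt = 115.7 kips → 86.8 kips.
Block shear governs: 86.8 kips.

86.8 kips (block shear governs)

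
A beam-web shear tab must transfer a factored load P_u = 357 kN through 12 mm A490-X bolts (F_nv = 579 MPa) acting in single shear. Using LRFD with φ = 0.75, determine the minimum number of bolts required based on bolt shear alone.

A_b = π·12²/4 = 113.1 mm².
Per-bolt design strength φR_n = 0.75 × 579 × 113.1 × 1 / 1000 = 49.11 kN.
n ≥ 357 / 49.11 = 7.269 → use 8 bolts.

8 bolts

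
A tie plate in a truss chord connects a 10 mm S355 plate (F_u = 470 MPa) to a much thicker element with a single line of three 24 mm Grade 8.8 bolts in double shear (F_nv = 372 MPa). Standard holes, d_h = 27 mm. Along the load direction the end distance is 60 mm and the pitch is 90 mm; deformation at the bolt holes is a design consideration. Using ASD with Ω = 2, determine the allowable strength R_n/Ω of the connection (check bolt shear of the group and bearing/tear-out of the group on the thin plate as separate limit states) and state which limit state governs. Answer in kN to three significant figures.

402 kN (bearing governs)

Bolt shear: A_b = π·24²/4 = 452.4 mm²; R_n = 372 × 452.4 × 3 × 2 / 1000 = 1010 kN → 1010 / 2 = 505 kN.
Bearing (1.2 l_c t F_u ≤ 2.4 d t F_u): upper limit = 2.4·24·10·470 / 1000 = 270.7 kN.
  Edge l_c = 60 − 27/2 = 46.5 → r_n = 262.3 kN; interior l_c = 90 − 27 = 63 → r_n = 270.7 kN.
  R_n,bearing = 1·262.3 + 2·270.7 = 803.7 kN → 803.7 / 2 = 402 kN.
Bearing governs: 402 kN.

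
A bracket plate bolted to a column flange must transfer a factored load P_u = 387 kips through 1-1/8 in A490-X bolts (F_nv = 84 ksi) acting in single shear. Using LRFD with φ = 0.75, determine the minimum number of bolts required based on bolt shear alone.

A_b = π·1.125²/4 = 0.994 in².
Per-bolt design strength φR_n = 0.75 × 84 × 0.994 × 1 = 62.62 kips.
n ≥ 387 / 62.62 = 6.18 → use 7 bolts.

7 bolts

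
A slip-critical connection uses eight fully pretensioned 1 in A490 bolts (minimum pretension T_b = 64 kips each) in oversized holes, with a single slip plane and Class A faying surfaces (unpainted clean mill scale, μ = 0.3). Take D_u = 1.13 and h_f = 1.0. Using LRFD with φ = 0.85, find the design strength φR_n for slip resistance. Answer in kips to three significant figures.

148 kips

R_n = μ · D_u · h_f · T_b · n_s · n_b = 0.3 × 1.13 × 1.0 × 64 × 1 × 8 = 173.6 kips.
Design strength φR_n = 0.85 × 173.6 = 148 kips.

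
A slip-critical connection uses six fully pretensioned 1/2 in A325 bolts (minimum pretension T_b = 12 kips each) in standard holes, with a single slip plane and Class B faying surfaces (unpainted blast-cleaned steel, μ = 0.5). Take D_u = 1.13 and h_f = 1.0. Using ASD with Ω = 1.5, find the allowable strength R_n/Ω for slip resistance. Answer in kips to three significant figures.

27.1 kips

R_n = μ · D_u · h_f · T_b · n_s · n_b = 0.5 × 1.13 × 1.0 × 12 × 1 × 6 = 40.68 kips.
Allowable strength R_n/Ω = 40.68 / 1.5 = 27.1 kips.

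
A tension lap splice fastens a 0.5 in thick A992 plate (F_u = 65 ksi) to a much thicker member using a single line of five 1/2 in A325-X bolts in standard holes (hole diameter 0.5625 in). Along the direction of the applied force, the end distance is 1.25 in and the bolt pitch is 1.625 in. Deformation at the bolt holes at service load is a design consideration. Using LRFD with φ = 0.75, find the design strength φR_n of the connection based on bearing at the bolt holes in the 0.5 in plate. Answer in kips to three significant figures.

Per bolt r_n = 1.2 l_c t F_u ≤ 2.4 d t F_u; upper limit = 2.4 × 0.5 × 0.5 × 65 = 39 kips.
Edge bolt: l_c = 1.25 − 0.5625/2 = 0.9688 in → 1.2 × 0.9688 × 0.5 × 65 = 37.78 → r_n = 37.78 kips.
Interior bolts: l_c = 1.625 − 0.5625 = 1.062 in → 1.2 × 1.062 × 0.5 × 65 = 41.44 → r_n = 39 kips.
R_n = 1 × 37.78 + 4 × 39 = 193.8 kips.
Design strength φR_n = 0.75 × 193.8 = 145 kips.

145 kips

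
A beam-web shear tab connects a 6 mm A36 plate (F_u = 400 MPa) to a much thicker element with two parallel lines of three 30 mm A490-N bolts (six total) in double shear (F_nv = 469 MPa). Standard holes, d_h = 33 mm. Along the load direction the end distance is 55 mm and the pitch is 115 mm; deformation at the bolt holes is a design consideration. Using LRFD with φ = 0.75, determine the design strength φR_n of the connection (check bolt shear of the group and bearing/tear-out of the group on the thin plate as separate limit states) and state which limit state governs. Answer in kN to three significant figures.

685 kN (bearing governs)

Bolt shear: A_b = π·30²/4 = 706.9 mm²; R_n = 469 × 706.9 × 6 × 2 / 1000 = 3978 kN → 0.75 × 3978 = 2980 kN.
Bearing (1.2 l_c t F_u ≤ 2.4 d t F_u): upper limit = 2.4·30·6·400 / 1000 = 172.8 kN.
  Edge l_c = 55 − 33/2 = 38.5 → r_n = 110.9 kN; interior l_c = 115 − 33 = 82 → r_n = 172.8 kN.
  R_n,bearing = 2·110.9 + 4·172.8 = 913 kN → 0.75 × 913 = 685 kN.
Bearing governs: 685 kN.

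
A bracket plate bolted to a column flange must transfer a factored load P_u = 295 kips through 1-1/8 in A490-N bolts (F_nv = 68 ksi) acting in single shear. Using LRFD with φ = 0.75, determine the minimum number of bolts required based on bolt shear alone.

6 bolts

A_b = π·1.125²/4 = 0.994 in².
Per-bolt design strength φR_n = 0.75 × 68 × 0.994 × 1 = 50.69 kips.
n ≥ 295 / 50.69 = 5.819 → use 6 bolts.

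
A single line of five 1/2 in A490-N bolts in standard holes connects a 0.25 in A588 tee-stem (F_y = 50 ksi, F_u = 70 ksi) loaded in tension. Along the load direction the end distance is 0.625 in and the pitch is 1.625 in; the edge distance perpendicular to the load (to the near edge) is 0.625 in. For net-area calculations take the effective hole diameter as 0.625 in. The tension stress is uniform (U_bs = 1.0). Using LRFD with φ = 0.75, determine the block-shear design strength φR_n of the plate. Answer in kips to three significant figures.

Shear plane L_v = 0.625 + 4·1.625 = 7.125 in; A_gv = 7.125 × 0.25 = 1.781 in².
A_nv = (7.125 − 4.5·0.625) × 0.25 = 1.078 in².
A_nt = (0.625 − 0.5·0.625) × 0.25 = 0.07812 in².
0.6 F_u A_nv = 45.28 kips; 0.6 F_y A_gv = 53.44 kips → shear rupture governs the shear term.
R_n = 45.28 + 1.0 × 70 × 0.07812 = 50.75 kips.
Design strength φR_n = 0.75 × 50.75 = 38.1 kips.

38.1 kips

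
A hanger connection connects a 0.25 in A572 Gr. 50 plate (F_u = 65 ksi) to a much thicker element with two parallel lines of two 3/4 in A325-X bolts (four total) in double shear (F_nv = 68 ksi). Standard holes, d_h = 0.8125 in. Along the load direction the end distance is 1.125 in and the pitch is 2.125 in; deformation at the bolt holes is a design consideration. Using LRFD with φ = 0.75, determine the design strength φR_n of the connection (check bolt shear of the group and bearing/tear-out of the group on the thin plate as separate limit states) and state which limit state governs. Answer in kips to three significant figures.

59.4 kips (bearing governs)

Bolt shear: A_b = π·0.75²/4 = 0.4418 in²; R_n = 68 × 0.4418 × 4 × 2 = 240.3 kips → 0.75 × 240.3 = 180 kips.
Bearing (1.2 l_c t F_u ≤ 2.4 d t F_u): upper limit = 2.4·0.75·0.25·65 = 29.25 kips.
  Edge l_c = 1.125 − 0.8125/2 = 0.7188 → r_n = 14.02 kips; interior l_c = 2.125 − 0.8125 = 1.312 → r_n = 25.59 kips.
  R_n,bearing = 2·14.02 + 2·25.59 = 79.22 kips → 0.75 × 79.22 = 59.4 kips.
Bearing governs: 59.4 kips.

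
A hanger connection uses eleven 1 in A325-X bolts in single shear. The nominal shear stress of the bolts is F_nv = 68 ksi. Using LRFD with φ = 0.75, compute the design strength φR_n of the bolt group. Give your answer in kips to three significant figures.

441 kips

A_b = π × 1² / 4 = 0.7854 in².
R_n = F_nv · A_b · n · n_s = 68 × 0.7854 × 11 × 1 = 587.5 kips.
Design strength φR_n = 0.75 × 587.5 = 441 kips.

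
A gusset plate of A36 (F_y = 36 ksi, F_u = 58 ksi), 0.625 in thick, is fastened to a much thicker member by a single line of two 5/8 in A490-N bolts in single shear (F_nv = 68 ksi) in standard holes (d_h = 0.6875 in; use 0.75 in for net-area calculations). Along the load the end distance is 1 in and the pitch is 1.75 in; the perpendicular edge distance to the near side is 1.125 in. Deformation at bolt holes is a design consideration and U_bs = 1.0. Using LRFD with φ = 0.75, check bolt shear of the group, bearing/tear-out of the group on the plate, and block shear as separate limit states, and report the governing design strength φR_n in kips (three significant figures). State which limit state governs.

31.3 kips (bolt shear governs)

Bolt shear: A_b = π·0.625²/4 = 0.3068 in²; R_n = 68 × 0.3068 × 2 × 1 = 41.72 kips → 0.75 × 41.72 = 31.3 kips.
Bearing: edge l_c = 0.6562, r_n = 28.55 kips; interior l_c = 1.062, r_n = 46.22 kips; R_n = 28.55 + 1·46.22 = 74.77 kips → 56.1 kips.
Block shear: A_gv = 1.719, A_nv = 1.016, A_nt = 0.4688 in²; R_n = min(0.6F_uA_nv, 0.6F_yA_gv) + U_bs·F_u·A_nt = 62.53 kips → 46.9 kips.
Bolt shear governs: 31.3 kips.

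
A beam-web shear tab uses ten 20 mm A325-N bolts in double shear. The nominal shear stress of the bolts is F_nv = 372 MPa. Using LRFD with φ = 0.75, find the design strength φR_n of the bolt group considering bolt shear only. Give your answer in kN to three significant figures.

A_b = π × 20² / 4 = 314.2 mm².
R_n = F_nv · A_b · n · n_s = 372 × 314.2 × 10 × 2 / 1000 = 2337 kN.
Design strength φR_n = 0.75 × 2337 = 1750 kN.

1750 kN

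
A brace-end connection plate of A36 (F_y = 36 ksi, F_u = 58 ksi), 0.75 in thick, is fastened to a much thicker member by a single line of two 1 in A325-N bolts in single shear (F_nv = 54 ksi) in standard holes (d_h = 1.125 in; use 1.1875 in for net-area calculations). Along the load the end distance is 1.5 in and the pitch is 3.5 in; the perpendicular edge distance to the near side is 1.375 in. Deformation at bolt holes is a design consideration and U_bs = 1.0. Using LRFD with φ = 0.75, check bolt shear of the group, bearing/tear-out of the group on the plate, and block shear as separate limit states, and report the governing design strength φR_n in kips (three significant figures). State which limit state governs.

63.6 kips (bolt shear governs)

Bolt shear: A_b = π·1²/4 = 0.7854 in²; R_n = 54 × 0.7854 × 2 × 1 = 84.82 kips → 0.75 × 84.82 = 63.6 kips.
Bearing: edge l_c = 0.9375, r_n = 48.94 kips; interior l_c = 2.375, r_n = 104.4 kips; R_n = 48.94 + 1·104.4 = 153.3 kips → 115 kips.
Block shear: A_gv = 3.75, A_nv = 2.414, A_nt = 0.5859 in²; R_n = min(0.6F_uA_nv, 0.6F_yA_gv) + U_bs·F_u·A_nt = 115 kips → 86.2 kips.
Bolt shear governs: 63.6 kips.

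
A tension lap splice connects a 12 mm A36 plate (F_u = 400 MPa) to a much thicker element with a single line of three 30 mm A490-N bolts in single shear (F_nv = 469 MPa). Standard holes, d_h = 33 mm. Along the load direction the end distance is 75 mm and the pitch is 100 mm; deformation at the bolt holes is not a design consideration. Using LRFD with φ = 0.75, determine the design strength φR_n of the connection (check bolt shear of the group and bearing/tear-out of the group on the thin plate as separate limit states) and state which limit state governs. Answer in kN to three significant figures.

Bolt shear: A_b = π·30²/4 = 706.9 mm²; R_n = 469 × 706.9 × 3 × 1 / 1000 = 994.5 kN → 0.75 × 994.5 = 746 kN.
Bearing (1.5 l_c t F_u ≤ 3.0 d t F_u): upper limit = 3.0·30·12·400 / 1000 = 432 kN.
  Edge l_c = 75 − 33/2 = 58.5 → r_n = 421.2 kN; interior l_c = 100 − 33 = 67 → r_n = 432 kN.
  R_n,bearing = 1·421.2 + 2·432 = 1285 kN → 0.75 × 1285 = 964 kN.
Bolt shear governs: 746 kN.

746 kN (bolt shear governs)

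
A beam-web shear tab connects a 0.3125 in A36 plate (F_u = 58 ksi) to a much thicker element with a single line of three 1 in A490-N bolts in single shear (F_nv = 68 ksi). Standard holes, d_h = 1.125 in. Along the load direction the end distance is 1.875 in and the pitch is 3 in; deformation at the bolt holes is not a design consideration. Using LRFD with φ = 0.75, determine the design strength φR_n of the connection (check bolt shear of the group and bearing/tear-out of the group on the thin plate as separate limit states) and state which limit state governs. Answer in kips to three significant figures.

103 kips (bearing governs)

Bolt shear: A_b = π·1²/4 = 0.7854 in²; R_n = 68 × 0.7854 × 3 × 1 = 160.2 kips → 0.75 × 160.2 = 120 kips.
Bearing (1.5 l_c t F_u ≤ 3.0 d t F_u): upper limit = 3.0·1·0.3125·58 = 54.38 kips.
  Edge l_c = 1.875 − 1.125/2 = 1.312 → r_n = 35.68 kips; interior l_c = 3 − 1.125 = 1.875 → r_n = 50.98 kips.
  R_n,bearing = 1·35.68 + 2·50.98 = 137.6 kips → 0.75 × 137.6 = 103 kips.
Bearing governs: 103 kips.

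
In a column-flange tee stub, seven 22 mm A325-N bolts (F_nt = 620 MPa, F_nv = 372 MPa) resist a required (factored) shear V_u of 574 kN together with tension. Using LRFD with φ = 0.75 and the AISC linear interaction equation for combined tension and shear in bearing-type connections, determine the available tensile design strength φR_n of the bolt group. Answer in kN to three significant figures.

652 kN

A_b = π·22²/4 = 380.1 mm²; f_rv = 574 × 1000 / (7 × 380.1) = 215.7 MPa.
F'_nt = 1.3 F_nt − (F_nt / φF_nv) f_rv = 1.3·620 − (620/(0.75·372))·215.7 = 326.6 MPa, capped at F_nt → F'_nt = 326.6 MPa.
R_n = F'_nt · A_b · n = 326.6 × 380.1 × 7 / 1000 = 869.2 kN.
Design strength φR_n = 0.75 × 869.2 = 652 kN.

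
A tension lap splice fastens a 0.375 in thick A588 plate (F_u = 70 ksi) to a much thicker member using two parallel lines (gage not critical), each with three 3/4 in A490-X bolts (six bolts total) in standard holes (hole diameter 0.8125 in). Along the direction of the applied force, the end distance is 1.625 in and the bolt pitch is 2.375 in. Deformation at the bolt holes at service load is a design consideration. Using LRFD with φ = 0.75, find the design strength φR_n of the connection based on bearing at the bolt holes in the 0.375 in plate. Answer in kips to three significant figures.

Per bolt r_n = 1.2 l_c t F_u ≤ 2.4 d t F_u; upper limit = 2.4 × 0.75 × 0.375 × 70 = 47.25 kips.
Edge bolt: l_c = 1.625 − 0.8125/2 = 1.219 in → 1.2 × 1.219 × 0.375 × 70 = 38.39 → r_n = 38.39 kips.
Interior bolts: l_c = 2.375 − 0.8125 = 1.562 in → 1.2 × 1.562 × 0.375 × 70 = 49.22 → r_n = 47.25 kips.
R_n = 2 × 38.39 + 4 × 47.25 = 265.8 kips.
Design strength φR_n = 0.75 × 265.8 = 199 kips.

199 kips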